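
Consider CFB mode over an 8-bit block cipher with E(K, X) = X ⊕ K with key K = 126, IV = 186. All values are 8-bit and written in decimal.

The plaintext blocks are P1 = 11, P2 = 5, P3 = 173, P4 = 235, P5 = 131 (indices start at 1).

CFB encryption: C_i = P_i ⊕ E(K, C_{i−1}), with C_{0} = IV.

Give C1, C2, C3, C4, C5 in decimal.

C1 = 207, C2 = 180, C3 = 103, C4 = 242, C5 = 15

C1: E(K, 186) = 196; 11 ⊕ 196 = 207.
C2: E(K, 207) = 177; 5 ⊕ 177 = 180.
C3: E(K, 180) = 202; 173 ⊕ 202 = 103.
C4: E(K, 103) = 25; 235 ⊕ 25 = 242.
C5: E(K, 242) = 140; 131 ⊕ 140 = 15.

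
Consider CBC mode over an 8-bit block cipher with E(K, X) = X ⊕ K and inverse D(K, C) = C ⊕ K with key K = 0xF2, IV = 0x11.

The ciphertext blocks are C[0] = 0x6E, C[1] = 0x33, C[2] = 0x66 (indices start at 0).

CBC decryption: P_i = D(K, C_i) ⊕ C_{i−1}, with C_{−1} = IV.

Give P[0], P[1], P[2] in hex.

P[0] = 0x8D, P[1] = 0xAF, P[2] = 0xA7

P[0]: D(K, 0x6E) = 0x9C; 0x9C ⊕ 0x11 = 0x8D.
P[1]: D(K, 0x33) = 0xC1; 0xC1 ⊕ 0x6E = 0xAF.
P[2]: D(K, 0x66) = 0x94; 0x94 ⊕ 0x33 = 0xA7.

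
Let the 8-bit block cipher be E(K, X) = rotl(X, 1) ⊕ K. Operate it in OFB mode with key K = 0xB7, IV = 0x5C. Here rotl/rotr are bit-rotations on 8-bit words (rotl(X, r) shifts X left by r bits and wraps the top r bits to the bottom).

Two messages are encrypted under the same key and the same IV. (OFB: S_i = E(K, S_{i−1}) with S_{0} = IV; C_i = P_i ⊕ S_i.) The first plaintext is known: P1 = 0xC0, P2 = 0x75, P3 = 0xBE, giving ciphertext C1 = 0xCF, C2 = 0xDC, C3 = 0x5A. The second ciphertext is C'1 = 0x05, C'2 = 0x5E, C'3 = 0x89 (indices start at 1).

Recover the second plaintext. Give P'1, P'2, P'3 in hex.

In OFB with a reused IV, both messages share the same keystream S_i, so C_i ⊕ C'_i = P_i ⊕ P'_i and thus P'_i = P_i ⊕ C_i ⊕ C'_i.
P'1: 0xC0 ⊕ 0xCF ⊕ 0x05 = 0x0A.
P'2: 0x75 ⊕ 0xDC ⊕ 0x5E = 0xF7.
P'3: 0xBE ⊕ 0x5A ⊕ 0x89 = 0x6D.

P'1 = 0x0A, P'2 = 0xF7, P'3 = 0x6D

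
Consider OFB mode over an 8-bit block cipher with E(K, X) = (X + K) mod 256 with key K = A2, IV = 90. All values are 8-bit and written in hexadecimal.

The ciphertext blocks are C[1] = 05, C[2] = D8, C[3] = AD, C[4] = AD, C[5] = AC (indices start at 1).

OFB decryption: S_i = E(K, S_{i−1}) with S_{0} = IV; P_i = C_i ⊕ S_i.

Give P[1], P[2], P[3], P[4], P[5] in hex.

P[1]: S = E(K, 90) = 32; 05 ⊕ 32 = 37.
P[2]: S = E(K, 32) = D4; D8 ⊕ D4 = 0C.
P[3]: S = E(K, D4) = 76; AD ⊕ 76 = DB.
P[4]: S = E(K, 76) = 18; AD ⊕ 18 = B5.
P[5]: S = E(K, 18) = BA; AC ⊕ BA = 16.

P[1] = 37, P[2] = 0C, P[3] = DB, P[4] = B5, P[5] = 16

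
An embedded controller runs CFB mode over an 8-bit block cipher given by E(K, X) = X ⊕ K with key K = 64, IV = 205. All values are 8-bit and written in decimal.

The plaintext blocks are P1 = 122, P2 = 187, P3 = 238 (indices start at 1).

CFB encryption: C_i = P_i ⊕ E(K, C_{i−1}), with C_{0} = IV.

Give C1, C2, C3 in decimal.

C1 = 247, C2 = 12, C3 = 162

C1: E(K, 205) = 141; 122 ⊕ 141 = 247.
C2: E(K, 247) = 183; 187 ⊕ 183 = 12.
C3: E(K, 12) = 76; 238 ⊕ 76 = 162.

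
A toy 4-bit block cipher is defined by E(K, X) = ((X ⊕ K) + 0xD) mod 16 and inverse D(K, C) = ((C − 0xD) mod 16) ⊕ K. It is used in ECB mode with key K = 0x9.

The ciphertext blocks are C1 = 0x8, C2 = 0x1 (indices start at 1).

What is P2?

ECB decryption: P_i = D(K, C_i).
P2: D(K, 0x1) = 0xD.

P2 = 0xD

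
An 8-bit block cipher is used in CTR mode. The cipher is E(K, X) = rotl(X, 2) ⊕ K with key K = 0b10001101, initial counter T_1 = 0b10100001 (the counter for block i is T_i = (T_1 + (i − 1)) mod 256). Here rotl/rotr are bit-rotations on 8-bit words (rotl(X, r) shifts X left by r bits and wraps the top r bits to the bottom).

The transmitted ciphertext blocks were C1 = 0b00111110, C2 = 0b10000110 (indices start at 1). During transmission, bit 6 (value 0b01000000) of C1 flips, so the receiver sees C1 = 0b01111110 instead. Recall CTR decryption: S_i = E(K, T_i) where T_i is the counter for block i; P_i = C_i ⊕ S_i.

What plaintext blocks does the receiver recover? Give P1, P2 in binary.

Only C1 changed, to 0b01111110. In CTR, a change in C_i flips the same bit in P_i only; the keystream is unaffected. Decrypting the received ciphertext:
P1: T = 0b10100001, S = E(K, T) = 0b00001011; 0b01111110 ⊕ 0b00001011 = 0b01110101.
P2: T = 0b10100010, S = E(K, T) = 0b00000111; 0b10000110 ⊕ 0b00000111 = 0b10000001.
Blocks that differ from the original plaintext: P1.

P1 = 0b01110101, P2 = 0b10000001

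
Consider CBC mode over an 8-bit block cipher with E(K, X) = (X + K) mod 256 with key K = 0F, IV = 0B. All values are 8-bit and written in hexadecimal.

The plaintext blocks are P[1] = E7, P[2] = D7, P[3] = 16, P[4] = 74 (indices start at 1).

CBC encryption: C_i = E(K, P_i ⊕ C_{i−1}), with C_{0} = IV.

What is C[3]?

C[3] = 3C

C[1]: P[1] ⊕ 0B = EC; E(K, EC) = FB.
C[2]: P[2] ⊕ FB = 2C; E(K, 2C) = 3B.
C[3]: P[3] ⊕ 3B = 2D; E(K, 2D) = 3C.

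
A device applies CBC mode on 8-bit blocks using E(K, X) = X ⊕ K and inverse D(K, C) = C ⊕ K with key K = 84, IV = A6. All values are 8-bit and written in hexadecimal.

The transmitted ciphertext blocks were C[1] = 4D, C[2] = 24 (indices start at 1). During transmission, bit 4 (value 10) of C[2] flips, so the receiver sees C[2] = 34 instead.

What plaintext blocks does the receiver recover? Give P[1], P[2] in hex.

CBC decryption: P_i = D(K, C_i) ⊕ C_{i−1}, with C_{0} = IV.
Only C[2] changed, to 34. In CBC, a change in C_i garbles P_i and flips the same bit in P_{i+1}. Decrypting the received ciphertext:
P[1]: D(K, 4D) = C9; C9 ⊕ A6 = 6F.
P[2]: D(K, 34) = B0; B0 ⊕ 4D = FD.
Blocks that differ from the original plaintext: P[2].

P[1] = 6F, P[2] = FD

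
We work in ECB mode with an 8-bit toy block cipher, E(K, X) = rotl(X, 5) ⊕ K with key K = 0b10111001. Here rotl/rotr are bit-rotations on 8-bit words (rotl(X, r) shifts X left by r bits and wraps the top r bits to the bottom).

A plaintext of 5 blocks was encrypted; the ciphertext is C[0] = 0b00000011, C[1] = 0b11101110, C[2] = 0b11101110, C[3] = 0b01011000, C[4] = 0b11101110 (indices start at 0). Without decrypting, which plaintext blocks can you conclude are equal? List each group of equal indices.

P[1] = P[2] = P[4]

ECB encrypts each block independently with the same key, so equal ciphertext blocks imply equal plaintext blocks.
C[1] = C[2] = C[4] = 0b11101110, so P[1] = P[2] = P[4].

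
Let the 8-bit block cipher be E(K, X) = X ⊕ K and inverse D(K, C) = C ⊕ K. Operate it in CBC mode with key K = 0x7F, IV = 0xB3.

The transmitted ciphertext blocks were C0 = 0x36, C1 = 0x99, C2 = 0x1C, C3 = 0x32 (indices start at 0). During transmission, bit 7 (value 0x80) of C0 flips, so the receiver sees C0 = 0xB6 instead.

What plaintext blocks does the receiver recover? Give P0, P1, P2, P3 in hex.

P0 = 0x7A, P1 = 0x50, P2 = 0xFA, P3 = 0x51

CBC decryption: P_i = D(K, C_i) ⊕ C_{i−1}, with C_{−1} = IV.
Only C0 changed, to 0xB6. In CBC, a change in C_i garbles P_i and flips the same bit in P_{i+1}. Decrypting the received ciphertext:
P0: D(K, 0xB6) = 0xC9; 0xC9 ⊕ 0xB3 = 0x7A.
P1: D(K, 0x99) = 0xE6; 0xE6 ⊕ 0xB6 = 0x50.
P2: D(K, 0x1C) = 0x63; 0x63 ⊕ 0x99 = 0xFA.
P3: D(K, 0x32) = 0x4D; 0x4D ⊕ 0x1C = 0x51.
Blocks that differ from the original plaintext: P0, P1.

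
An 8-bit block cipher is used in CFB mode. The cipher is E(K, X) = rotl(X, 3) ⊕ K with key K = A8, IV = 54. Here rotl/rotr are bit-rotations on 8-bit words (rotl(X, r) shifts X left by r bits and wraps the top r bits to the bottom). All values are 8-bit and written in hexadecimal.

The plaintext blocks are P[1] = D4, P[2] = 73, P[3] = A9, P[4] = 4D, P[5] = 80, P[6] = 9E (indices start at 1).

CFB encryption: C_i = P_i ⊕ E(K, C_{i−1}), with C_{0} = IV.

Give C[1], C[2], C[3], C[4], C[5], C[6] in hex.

C[1]: E(K, 54) = 0A; D4 ⊕ 0A = DE.
C[2]: E(K, DE) = 5E; 73 ⊕ 5E = 2D.
C[3]: E(K, 2D) = C1; A9 ⊕ C1 = 68.
C[4]: E(K, 68) = EB; 4D ⊕ EB = A6.
C[5]: E(K, A6) = 9D; 80 ⊕ 9D = 1D.
C[6]: E(K, 1D) = 40; 9E ⊕ 40 = DE.

C[1] = DE, C[2] = 2D, C[3] = 68, C[4] = A6, C[5] = 1D, C[6] = DE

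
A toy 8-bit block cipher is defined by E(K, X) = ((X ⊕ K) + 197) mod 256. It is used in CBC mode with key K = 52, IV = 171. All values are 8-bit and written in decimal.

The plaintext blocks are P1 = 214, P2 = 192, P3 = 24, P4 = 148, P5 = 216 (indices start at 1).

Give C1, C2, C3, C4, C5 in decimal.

CBC encryption: C_i = E(K, P_i ⊕ C_{i−1}), with C_{0} = IV.
C1: P1 ⊕ 171 = 125; E(K, 125) = 14.
C2: P2 ⊕ 14 = 206; E(K, 206) = 191.
C3: P3 ⊕ 191 = 167; E(K, 167) = 88.
C4: P4 ⊕ 88 = 204; E(K, 204) = 189.
C5: P5 ⊕ 189 = 101; E(K, 101) = 22.

C1 = 14, C2 = 191, C3 = 88, C4 = 189, C5 = 22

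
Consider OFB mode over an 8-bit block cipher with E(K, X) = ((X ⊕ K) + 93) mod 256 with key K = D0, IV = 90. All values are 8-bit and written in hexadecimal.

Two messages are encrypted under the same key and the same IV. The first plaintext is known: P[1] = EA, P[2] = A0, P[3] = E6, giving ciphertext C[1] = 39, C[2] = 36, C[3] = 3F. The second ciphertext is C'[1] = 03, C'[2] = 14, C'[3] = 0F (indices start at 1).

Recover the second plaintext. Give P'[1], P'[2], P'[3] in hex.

P'[1] = D0, P'[2] = 82, P'[3] = D6

In OFB with a reused IV, both messages share the same keystream S_i, so C_i ⊕ C'_i = P_i ⊕ P'_i and thus P'_i = P_i ⊕ C_i ⊕ C'_i.
P'[1]: EA ⊕ 39 ⊕ 03 = D0.
P'[2]: A0 ⊕ 36 ⊕ 14 = 82.
P'[3]: E6 ⊕ 3F ⊕ 0F = D6.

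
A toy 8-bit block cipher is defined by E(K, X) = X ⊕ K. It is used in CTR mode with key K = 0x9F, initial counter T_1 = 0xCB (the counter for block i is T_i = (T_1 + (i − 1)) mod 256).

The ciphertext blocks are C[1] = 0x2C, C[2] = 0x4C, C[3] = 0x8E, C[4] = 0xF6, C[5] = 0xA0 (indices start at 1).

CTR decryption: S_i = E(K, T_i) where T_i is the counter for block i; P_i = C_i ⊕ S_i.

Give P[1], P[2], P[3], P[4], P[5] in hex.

P[1]: T = 0xCB, S = E(K, T) = 0x54; 0x2C ⊕ 0x54 = 0x78.
P[2]: T = 0xCC, S = E(K, T) = 0x53; 0x4C ⊕ 0x53 = 0x1F.
P[3]: T = 0xCD, S = E(K, T) = 0x52; 0x8E ⊕ 0x52 = 0xDC.
P[4]: T = 0xCE, S = E(K, T) = 0x51; 0xF6 ⊕ 0x51 = 0xA7.
P[5]: T = 0xCF, S = E(K, T) = 0x50; 0xA0 ⊕ 0x50 = 0xF0.

P[1] = 0x78, P[2] = 0x1F, P[3] = 0xDC, P[4] = 0xA7, P[5] = 0xF0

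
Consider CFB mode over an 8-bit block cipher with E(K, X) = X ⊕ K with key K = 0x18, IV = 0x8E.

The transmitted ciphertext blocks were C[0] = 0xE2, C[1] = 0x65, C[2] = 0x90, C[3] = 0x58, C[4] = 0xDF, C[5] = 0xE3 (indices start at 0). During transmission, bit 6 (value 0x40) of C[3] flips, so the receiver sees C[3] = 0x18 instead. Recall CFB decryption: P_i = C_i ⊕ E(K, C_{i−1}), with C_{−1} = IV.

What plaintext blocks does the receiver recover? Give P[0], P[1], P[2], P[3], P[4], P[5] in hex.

Only C[3] changed, to 0x18. In CFB, a change in C_i flips the same bit in P_i and garbles P_{i+1}. Decrypting the received ciphertext:
P[0]: E(K, 0x8E) = 0x96; 0xE2 ⊕ 0x96 = 0x74.
P[1]: E(K, 0xE2) = 0xFA; 0x65 ⊕ 0xFA = 0x9F.
P[2]: E(K, 0x65) = 0x7D; 0x90 ⊕ 0x7D = 0xED.
P[3]: E(K, 0x90) = 0x88; 0x18 ⊕ 0x88 = 0x90.
P[4]: E(K, 0x18) = 0x00; 0xDF ⊕ 0x00 = 0xDF.
P[5]: E(K, 0xDF) = 0xC7; 0xE3 ⊕ 0xC7 = 0x24.
Blocks that differ from the original plaintext: P[3], P[4].

P[0] = 0x74, P[1] = 0x9F, P[2] = 0xED, P[3] = 0x90, P[4] = 0xDF, P[5] = 0x24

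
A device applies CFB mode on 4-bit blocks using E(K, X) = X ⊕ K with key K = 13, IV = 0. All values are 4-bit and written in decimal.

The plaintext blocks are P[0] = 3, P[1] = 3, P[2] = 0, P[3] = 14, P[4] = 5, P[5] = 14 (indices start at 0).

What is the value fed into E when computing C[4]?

14

CFB encryption: C_i = P_i ⊕ E(K, C_{i−1}), with C_{−1} = IV.
C[0]: E(K, 0) = 13; 3 ⊕ 13 = 14.
C[1]: E(K, 14) = 3; 3 ⊕ 3 = 0.
C[2]: E(K, 0) = 13; 0 ⊕ 13 = 13.
C[3]: E(K, 13) = 0; 14 ⊕ 0 = 14.
C[4]: E(K, 14) = 3; 5 ⊕ 3 = 6.
So the input to E for block [4] is 14.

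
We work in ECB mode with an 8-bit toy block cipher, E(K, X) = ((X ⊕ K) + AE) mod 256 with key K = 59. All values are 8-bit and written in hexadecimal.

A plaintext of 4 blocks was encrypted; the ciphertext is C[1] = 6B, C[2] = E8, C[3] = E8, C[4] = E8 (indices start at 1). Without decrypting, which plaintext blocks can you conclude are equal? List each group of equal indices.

ECB encrypts each block independently with the same key, so equal ciphertext blocks imply equal plaintext blocks.
C[2] = C[3] = C[4] = E8, so P[2] = P[3] = P[4].

P[2] = P[3] = P[4]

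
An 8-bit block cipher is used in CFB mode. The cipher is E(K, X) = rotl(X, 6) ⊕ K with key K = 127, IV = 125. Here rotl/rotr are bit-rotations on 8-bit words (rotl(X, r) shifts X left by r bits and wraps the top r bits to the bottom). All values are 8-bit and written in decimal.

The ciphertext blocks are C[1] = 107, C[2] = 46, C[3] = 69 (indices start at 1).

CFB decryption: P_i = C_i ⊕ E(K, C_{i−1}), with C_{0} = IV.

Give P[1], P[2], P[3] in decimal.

P[1]: E(K, 125) = 32; 107 ⊕ 32 = 75.
P[2]: E(K, 107) = 165; 46 ⊕ 165 = 139.
P[3]: E(K, 46) = 244; 69 ⊕ 244 = 177.

P[1] = 75, P[2] = 139, P[3] = 177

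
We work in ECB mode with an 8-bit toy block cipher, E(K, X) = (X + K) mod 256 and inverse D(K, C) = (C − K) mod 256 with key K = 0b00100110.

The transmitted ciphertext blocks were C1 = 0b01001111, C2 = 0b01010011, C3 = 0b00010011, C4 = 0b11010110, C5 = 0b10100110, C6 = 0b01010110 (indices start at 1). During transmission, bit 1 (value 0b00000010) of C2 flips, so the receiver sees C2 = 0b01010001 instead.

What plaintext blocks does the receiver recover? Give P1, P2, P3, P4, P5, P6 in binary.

ECB decryption: P_i = D(K, C_i).
Only C2 changed, to 0b01010001. In ECB, a change in C_i affects only P_i. Decrypting the received ciphertext:
P1: D(K, 0b01001111) = 0b00101001.
P2: D(K, 0b01010001) = 0b00101011.
P3: D(K, 0b00010011) = 0b11101101.
P4: D(K, 0b11010110) = 0b10110000.
P5: D(K, 0b10100110) = 0b10000000.
P6: D(K, 0b01010110) = 0b00110000.
Blocks that differ from the original plaintext: P2.

P1 = 0b00101001, P2 = 0b00101011, P3 = 0b11101101, P4 = 0b10110000, P5 = 0b10000000, P6 = 0b00110000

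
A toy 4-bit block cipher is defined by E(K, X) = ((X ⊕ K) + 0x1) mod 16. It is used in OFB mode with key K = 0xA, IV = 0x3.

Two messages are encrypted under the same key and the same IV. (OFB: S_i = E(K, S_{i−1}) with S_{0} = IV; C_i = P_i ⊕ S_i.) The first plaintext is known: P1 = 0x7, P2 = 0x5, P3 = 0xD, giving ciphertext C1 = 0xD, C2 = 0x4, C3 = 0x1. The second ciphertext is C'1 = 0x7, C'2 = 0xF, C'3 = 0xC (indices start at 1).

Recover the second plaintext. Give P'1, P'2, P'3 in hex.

P'1 = 0xD, P'2 = 0xE, P'3 = 0x0

In OFB with a reused IV, both messages share the same keystream S_i, so C_i ⊕ C'_i = P_i ⊕ P'_i and thus P'_i = P_i ⊕ C_i ⊕ C'_i.
P'1: 0x7 ⊕ 0xD ⊕ 0x7 = 0xD.
P'2: 0x5 ⊕ 0x4 ⊕ 0xF = 0xE.
P'3: 0xD ⊕ 0x1 ⊕ 0xC = 0x0.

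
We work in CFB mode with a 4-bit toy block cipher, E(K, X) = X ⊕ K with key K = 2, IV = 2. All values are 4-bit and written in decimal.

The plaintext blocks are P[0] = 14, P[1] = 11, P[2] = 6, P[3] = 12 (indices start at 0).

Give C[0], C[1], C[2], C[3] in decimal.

CFB encryption: C_i = P_i ⊕ E(K, C_{i−1}), with C_{−1} = IV.
C[0]: E(K, 2) = 0; 14 ⊕ 0 = 14.
C[1]: E(K, 14) = 12; 11 ⊕ 12 = 7.
C[2]: E(K, 7) = 5; 6 ⊕ 5 = 3.
C[3]: E(K, 3) = 1; 12 ⊕ 1 = 13.

C[0] = 14, C[1] = 7, C[2] = 3, C[3] = 13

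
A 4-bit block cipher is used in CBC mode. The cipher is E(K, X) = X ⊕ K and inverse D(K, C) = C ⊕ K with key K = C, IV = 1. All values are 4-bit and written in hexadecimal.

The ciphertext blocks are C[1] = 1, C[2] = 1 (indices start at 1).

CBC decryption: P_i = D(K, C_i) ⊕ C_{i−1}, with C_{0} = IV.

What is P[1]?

P[1]: D(K, 1) = D; D ⊕ 1 = C.

P[1] = C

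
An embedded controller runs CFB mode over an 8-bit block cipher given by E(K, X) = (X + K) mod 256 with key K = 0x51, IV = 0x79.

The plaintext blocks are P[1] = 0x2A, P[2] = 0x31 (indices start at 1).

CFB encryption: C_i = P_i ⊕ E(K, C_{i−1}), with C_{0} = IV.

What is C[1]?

C[1]: E(K, 0x79) = 0xCA; 0x2A ⊕ 0xCA = 0xE0.

C[1] = 0xE0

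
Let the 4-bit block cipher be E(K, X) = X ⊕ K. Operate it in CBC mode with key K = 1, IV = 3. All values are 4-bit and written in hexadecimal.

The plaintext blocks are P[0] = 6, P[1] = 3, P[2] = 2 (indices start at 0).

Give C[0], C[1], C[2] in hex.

CBC encryption: C_i = E(K, P_i ⊕ C_{i−1}), with C_{−1} = IV.
C[0]: P[0] ⊕ 3 = 5; E(K, 5) = 4.
C[1]: P[1] ⊕ 4 = 7; E(K, 7) = 6.
C[2]: P[2] ⊕ 6 = 4; E(K, 4) = 5.

C[0] = 4, C[1] = 6, C[2] = 5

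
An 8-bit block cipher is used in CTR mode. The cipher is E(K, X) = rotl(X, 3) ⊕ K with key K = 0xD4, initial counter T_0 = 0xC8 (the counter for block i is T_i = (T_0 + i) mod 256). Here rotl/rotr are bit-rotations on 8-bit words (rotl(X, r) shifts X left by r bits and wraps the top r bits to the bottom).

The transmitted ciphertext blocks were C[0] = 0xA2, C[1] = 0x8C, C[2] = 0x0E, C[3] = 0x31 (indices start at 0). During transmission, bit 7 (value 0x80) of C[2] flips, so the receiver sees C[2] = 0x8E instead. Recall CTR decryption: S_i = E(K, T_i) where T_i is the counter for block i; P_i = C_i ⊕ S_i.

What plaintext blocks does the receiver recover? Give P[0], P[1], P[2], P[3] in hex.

Only C[2] changed, to 0x8E. In CTR, a change in C_i flips the same bit in P_i only; the keystream is unaffected. Decrypting the received ciphertext:
P[0]: T = 0xC8, S = E(K, T) = 0x92; 0xA2 ⊕ 0x92 = 0x30.
P[1]: T = 0xC9, S = E(K, T) = 0x9A; 0x8C ⊕ 0x9A = 0x16.
P[2]: T = 0xCA, S = E(K, T) = 0x82; 0x8E ⊕ 0x82 = 0x0C.
P[3]: T = 0xCB, S = E(K, T) = 0x8A; 0x31 ⊕ 0x8A = 0xBB.
Blocks that differ from the original plaintext: P[2].

P[0] = 0x30, P[1] = 0x16, P[2] = 0x0C, P[3] = 0xBB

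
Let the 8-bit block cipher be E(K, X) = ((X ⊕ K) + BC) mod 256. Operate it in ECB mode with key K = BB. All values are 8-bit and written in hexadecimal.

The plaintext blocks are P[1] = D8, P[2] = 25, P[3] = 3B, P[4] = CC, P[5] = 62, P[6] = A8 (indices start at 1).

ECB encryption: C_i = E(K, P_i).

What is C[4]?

C[4]: E(K, CC) = 33.

C[4] = 33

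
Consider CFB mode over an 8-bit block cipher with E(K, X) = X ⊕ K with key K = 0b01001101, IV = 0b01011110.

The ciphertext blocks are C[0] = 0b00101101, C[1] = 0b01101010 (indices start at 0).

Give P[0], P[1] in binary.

CFB decryption: P_i = C_i ⊕ E(K, C_{i−1}), with C_{−1} = IV.
P[0]: E(K, 0b01011110) = 0b00010011; 0b00101101 ⊕ 0b00010011 = 0b00111110.
P[1]: E(K, 0b00101101) = 0b01100000; 0b01101010 ⊕ 0b01100000 = 0b00001010.

P[0] = 0b00111110, P[1] = 0b00001010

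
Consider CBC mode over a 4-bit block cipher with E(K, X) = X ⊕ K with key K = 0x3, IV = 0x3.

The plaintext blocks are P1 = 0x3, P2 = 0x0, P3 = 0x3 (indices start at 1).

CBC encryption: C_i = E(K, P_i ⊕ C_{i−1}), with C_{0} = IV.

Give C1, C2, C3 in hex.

C1 = 0x3, C2 = 0x0, C3 = 0x0

C1: P1 ⊕ 0x3 = 0x0; E(K, 0x0) = 0x3.
C2: P2 ⊕ 0x3 = 0x3; E(K, 0x3) = 0x0.
C3: P3 ⊕ 0x0 = 0x3; E(K, 0x3) = 0x0.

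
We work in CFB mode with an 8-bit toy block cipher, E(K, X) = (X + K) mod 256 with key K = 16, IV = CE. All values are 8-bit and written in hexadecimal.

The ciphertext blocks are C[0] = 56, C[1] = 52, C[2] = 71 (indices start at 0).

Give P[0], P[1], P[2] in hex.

P[0] = B2, P[1] = 3E, P[2] = 19

CFB decryption: P_i = C_i ⊕ E(K, C_{i−1}), with C_{−1} = IV.
P[0]: E(K, CE) = E4; 56 ⊕ E4 = B2.
P[1]: E(K, 56) = 6C; 52 ⊕ 6C = 3E.
P[2]: E(K, 52) = 68; 71 ⊕ 68 = 19.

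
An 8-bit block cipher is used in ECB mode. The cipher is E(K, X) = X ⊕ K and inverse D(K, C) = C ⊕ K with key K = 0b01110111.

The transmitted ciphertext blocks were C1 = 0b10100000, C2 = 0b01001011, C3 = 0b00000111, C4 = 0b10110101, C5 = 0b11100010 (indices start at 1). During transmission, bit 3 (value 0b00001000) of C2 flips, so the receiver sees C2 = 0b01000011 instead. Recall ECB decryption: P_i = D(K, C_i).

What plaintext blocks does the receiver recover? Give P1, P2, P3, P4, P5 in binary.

Only C2 changed, to 0b01000011. In ECB, a change in C_i affects only P_i. Decrypting the received ciphertext:
P1: D(K, 0b10100000) = 0b11010111.
P2: D(K, 0b01000011) = 0b00110100.
P3: D(K, 0b00000111) = 0b01110000.
P4: D(K, 0b10110101) = 0b11000010.
P5: D(K, 0b11100010) = 0b10010101.
Blocks that differ from the original plaintext: P2.

P1 = 0b11010111, P2 = 0b00110100, P3 = 0b01110000, P4 = 0b11000010, P5 = 0b10010101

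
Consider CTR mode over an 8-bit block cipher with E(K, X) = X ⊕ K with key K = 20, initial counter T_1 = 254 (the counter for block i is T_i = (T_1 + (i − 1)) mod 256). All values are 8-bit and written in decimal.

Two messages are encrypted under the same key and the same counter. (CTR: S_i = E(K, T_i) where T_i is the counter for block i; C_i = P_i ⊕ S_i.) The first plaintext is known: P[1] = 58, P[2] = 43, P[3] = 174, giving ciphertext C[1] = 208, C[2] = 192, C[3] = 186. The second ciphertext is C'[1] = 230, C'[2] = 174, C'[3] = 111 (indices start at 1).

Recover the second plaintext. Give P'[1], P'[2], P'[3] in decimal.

P'[1] = 12, P'[2] = 69, P'[3] = 123

In CTR with a reused counter, both messages share the same keystream S_i, so C_i ⊕ C'_i = P_i ⊕ P'_i and thus P'_i = P_i ⊕ C_i ⊕ C'_i.
P'[1]: 58 ⊕ 208 ⊕ 230 = 12.
P'[2]: 43 ⊕ 192 ⊕ 174 = 69.
P'[3]: 174 ⊕ 186 ⊕ 111 = 123.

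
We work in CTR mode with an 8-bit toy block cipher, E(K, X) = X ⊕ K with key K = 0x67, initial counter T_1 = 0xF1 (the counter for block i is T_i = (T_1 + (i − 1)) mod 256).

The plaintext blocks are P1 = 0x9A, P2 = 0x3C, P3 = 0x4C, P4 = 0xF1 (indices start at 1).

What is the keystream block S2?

CTR encryption: S_i = E(K, T_i) where T_i is the counter for block i; C_i = P_i ⊕ S_i.
C1: T = 0xF1, S = E(K, T) = 0x96; 0x9A ⊕ 0x96 = 0x0C.
C2: T = 0xF2, S = E(K, T) = 0x95; 0x3C ⊕ 0x95 = 0xA9.
So S2 = 0x95.

0x95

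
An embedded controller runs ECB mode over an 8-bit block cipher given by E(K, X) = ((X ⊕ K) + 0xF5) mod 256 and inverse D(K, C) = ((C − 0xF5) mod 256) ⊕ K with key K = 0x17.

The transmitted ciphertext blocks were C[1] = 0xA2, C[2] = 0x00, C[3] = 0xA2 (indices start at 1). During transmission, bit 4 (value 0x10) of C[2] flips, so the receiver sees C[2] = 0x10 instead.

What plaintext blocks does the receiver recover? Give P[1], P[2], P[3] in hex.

ECB decryption: P_i = D(K, C_i).
Only C[2] changed, to 0x10. In ECB, a change in C_i affects only P_i. Decrypting the received ciphertext:
P[1]: D(K, 0xA2) = 0xBA.
P[2]: D(K, 0x10) = 0x0C.
P[3]: D(K, 0xA2) = 0xBA.
Blocks that differ from the original plaintext: P[2].

P[1] = 0xBA, P[2] = 0x0C, P[3] = 0xBA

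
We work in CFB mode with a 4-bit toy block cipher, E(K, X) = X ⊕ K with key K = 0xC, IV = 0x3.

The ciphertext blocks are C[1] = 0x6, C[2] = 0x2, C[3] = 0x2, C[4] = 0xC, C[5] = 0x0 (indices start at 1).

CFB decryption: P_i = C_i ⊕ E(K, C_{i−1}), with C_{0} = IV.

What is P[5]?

P[5] = 0x0

P[5]: E(K, 0xC) = 0x0; 0x0 ⊕ 0x0 = 0x0.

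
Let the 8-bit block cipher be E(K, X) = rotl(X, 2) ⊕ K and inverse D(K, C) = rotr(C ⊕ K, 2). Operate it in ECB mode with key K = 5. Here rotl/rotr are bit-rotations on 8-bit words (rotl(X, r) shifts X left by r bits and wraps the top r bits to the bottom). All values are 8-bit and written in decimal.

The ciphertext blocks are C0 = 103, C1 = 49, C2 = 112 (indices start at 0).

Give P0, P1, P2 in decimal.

P0 = 152, P1 = 13, P2 = 93

ECB decryption: P_i = D(K, C_i).
P0: D(K, 103) = 152.
P1: D(K, 49) = 13.
P2: D(K, 112) = 93.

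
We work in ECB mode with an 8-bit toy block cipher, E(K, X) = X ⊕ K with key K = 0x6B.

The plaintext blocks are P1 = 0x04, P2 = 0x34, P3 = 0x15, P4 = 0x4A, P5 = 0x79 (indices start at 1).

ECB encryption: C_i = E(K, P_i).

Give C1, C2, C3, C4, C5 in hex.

C1: E(K, 0x04) = 0x6F.
C2: E(K, 0x34) = 0x5F.
C3: E(K, 0x15) = 0x7E.
C4: E(K, 0x4A) = 0x21.
C5: E(K, 0x79) = 0x12.

C1 = 0x6F, C2 = 0x5F, C3 = 0x7E, C4 = 0x21, C5 = 0x12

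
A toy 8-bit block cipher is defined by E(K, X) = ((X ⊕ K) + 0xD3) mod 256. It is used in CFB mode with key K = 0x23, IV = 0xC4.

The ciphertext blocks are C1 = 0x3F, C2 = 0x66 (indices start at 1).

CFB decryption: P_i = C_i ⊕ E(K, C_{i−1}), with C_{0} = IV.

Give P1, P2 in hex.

P1 = 0x85, P2 = 0x89

P1: E(K, 0xC4) = 0xBA; 0x3F ⊕ 0xBA = 0x85.
P2: E(K, 0x3F) = 0xEF; 0x66 ⊕ 0xEF = 0x89.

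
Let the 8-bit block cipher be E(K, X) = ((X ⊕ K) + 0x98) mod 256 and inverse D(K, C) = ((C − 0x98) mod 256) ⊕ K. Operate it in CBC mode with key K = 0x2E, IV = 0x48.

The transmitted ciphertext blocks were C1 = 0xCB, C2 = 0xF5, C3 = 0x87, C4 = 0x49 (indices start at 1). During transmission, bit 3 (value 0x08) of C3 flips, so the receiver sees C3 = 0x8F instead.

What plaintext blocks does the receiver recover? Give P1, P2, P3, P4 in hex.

CBC decryption: P_i = D(K, C_i) ⊕ C_{i−1}, with C_{0} = IV.
Only C3 changed, to 0x8F. In CBC, a change in C_i garbles P_i and flips the same bit in P_{i+1}. Decrypting the received ciphertext:
P1: D(K, 0xCB) = 0x1D; 0x1D ⊕ 0x48 = 0x55.
P2: D(K, 0xF5) = 0x73; 0x73 ⊕ 0xCB = 0xB8.
P3: D(K, 0x8F) = 0xD9; 0xD9 ⊕ 0xF5 = 0x2C.
P4: D(K, 0x49) = 0x9F; 0x9F ⊕ 0x8F = 0x10.
Blocks that differ from the original plaintext: P3, P4.

P1 = 0x55, P2 = 0xB8, P3 = 0x2C, P4 = 0x10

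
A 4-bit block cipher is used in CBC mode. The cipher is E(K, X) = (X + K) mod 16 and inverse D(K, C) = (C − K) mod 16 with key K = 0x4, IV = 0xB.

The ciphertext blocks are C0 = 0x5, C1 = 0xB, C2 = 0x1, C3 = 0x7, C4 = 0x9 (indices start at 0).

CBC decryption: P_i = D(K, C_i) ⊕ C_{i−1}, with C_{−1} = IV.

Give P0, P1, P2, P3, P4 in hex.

P0 = 0xA, P1 = 0x2, P2 = 0x6, P3 = 0x2, P4 = 0x2

P0: D(K, 0x5) = 0x1; 0x1 ⊕ 0xB = 0xA.
P1: D(K, 0xB) = 0x7; 0x7 ⊕ 0x5 = 0x2.
P2: D(K, 0x1) = 0xD; 0xD ⊕ 0xB = 0x6.
P3: D(K, 0x7) = 0x3; 0x3 ⊕ 0x1 = 0x2.
P4: D(K, 0x9) = 0x5; 0x5 ⊕ 0x7 = 0x2.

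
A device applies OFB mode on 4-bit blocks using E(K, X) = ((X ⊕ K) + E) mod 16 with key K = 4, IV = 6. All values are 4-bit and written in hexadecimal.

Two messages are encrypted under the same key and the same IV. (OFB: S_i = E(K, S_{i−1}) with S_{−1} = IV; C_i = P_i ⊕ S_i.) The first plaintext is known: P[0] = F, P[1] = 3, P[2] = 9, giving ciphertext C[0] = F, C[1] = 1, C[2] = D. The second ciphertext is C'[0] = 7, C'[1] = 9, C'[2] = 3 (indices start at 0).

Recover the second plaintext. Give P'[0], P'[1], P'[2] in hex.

P'[0] = 7, P'[1] = B, P'[2] = 7

In OFB with a reused IV, both messages share the same keystream S_i, so C_i ⊕ C'_i = P_i ⊕ P'_i and thus P'_i = P_i ⊕ C_i ⊕ C'_i.
P'[0]: F ⊕ F ⊕ 7 = 7.
P'[1]: 3 ⊕ 1 ⊕ 9 = B.
P'[2]: 9 ⊕ D ⊕ 3 = 7.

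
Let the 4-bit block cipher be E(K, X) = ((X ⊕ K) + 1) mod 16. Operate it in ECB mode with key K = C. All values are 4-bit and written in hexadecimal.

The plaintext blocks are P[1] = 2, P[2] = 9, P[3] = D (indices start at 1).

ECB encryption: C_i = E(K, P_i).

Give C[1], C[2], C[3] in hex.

C[1]: E(K, 2) = F.
C[2]: E(K, 9) = 6.
C[3]: E(K, D) = 2.

C[1] = F, C[2] = 6, C[3] = 2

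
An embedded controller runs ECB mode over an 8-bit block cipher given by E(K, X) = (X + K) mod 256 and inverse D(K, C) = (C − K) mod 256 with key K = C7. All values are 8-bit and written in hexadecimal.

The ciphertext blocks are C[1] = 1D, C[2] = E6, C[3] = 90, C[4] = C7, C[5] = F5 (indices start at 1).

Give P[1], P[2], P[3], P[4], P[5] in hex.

P[1] = 56, P[2] = 1F, P[3] = C9, P[4] = 00, P[5] = 2E

ECB decryption: P_i = D(K, C_i).
P[1]: D(K, 1D) = 56.
P[2]: D(K, E6) = 1F.
P[3]: D(K, 90) = C9.
P[4]: D(K, C7) = 00.
P[5]: D(K, F5) = 2E.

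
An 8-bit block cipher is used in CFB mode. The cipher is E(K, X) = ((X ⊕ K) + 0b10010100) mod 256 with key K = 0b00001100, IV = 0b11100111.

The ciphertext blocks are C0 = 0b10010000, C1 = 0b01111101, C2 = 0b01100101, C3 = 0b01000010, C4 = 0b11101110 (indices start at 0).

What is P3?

P3 = 0b10111111

CFB decryption: P_i = C_i ⊕ E(K, C_{i−1}), with C_{−1} = IV.
P3: E(K, 0b01100101) = 0b11111101; 0b01000010 ⊕ 0b11111101 = 0b10111111.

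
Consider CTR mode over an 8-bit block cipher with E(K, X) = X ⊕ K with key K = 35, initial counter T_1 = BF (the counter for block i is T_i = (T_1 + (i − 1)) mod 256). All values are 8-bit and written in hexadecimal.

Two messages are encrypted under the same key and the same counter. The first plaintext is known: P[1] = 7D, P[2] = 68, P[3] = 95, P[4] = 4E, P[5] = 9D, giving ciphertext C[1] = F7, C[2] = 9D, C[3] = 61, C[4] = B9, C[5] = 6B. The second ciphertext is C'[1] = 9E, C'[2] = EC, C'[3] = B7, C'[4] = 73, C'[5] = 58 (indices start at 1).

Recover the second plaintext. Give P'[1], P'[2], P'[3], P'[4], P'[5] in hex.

P'[1] = 14, P'[2] = 19, P'[3] = 43, P'[4] = 84, P'[5] = AE

In CTR with a reused counter, both messages share the same keystream S_i, so C_i ⊕ C'_i = P_i ⊕ P'_i and thus P'_i = P_i ⊕ C_i ⊕ C'_i.
P'[1]: 7D ⊕ F7 ⊕ 9E = 14.
P'[2]: 68 ⊕ 9D ⊕ EC = 19.
P'[3]: 95 ⊕ 61 ⊕ B7 = 43.
P'[4]: 4E ⊕ B9 ⊕ 73 = 84.
P'[5]: 9D ⊕ 6B ⊕ 58 = AE.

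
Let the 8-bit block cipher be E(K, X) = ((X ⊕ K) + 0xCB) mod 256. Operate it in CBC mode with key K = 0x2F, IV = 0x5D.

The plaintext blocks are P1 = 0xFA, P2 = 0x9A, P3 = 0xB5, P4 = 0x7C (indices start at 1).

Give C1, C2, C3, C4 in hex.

C1 = 0x53, C2 = 0xB1, C3 = 0xF6, C4 = 0x70

CBC encryption: C_i = E(K, P_i ⊕ C_{i−1}), with C_{0} = IV.
C1: P1 ⊕ 0x5D = 0xA7; E(K, 0xA7) = 0x53.
C2: P2 ⊕ 0x53 = 0xC9; E(K, 0xC9) = 0xB1.
C3: P3 ⊕ 0xB1 = 0x04; E(K, 0x04) = 0xF6.
C4: P4 ⊕ 0xF6 = 0x8A; E(K, 0x8A) = 0x70.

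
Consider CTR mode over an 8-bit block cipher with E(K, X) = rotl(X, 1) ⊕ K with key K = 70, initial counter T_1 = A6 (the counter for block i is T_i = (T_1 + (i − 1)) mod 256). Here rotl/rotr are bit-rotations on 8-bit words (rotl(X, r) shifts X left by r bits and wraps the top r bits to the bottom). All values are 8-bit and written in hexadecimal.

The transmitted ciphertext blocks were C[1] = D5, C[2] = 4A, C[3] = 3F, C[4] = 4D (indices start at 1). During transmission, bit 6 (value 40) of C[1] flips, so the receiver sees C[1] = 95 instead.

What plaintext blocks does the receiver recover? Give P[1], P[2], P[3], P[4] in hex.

CTR decryption: S_i = E(K, T_i) where T_i is the counter for block i; P_i = C_i ⊕ S_i.
Only C[1] changed, to 95. In CTR, a change in C_i flips the same bit in P_i only; the keystream is unaffected. Decrypting the received ciphertext:
P[1]: T = A6, S = E(K, T) = 3D; 95 ⊕ 3D = A8.
P[2]: T = A7, S = E(K, T) = 3F; 4A ⊕ 3F = 75.
P[3]: T = A8, S = E(K, T) = 21; 3F ⊕ 21 = 1E.
P[4]: T = A9, S = E(K, T) = 23; 4D ⊕ 23 = 6E.
Blocks that differ from the original plaintext: P[1].

P[1] = A8, P[2] = 75, P[3] = 1E, P[4] = 6E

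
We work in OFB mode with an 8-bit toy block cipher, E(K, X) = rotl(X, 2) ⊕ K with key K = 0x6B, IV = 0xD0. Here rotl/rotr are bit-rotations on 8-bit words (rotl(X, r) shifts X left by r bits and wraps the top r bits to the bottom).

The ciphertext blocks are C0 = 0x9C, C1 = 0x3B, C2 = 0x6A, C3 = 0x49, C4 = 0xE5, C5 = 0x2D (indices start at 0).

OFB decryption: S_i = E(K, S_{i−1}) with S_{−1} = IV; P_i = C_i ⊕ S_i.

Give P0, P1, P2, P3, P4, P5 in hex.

P0 = 0xB4, P1 = 0xF0, P2 = 0x2E, P3 = 0x33, P4 = 0x67, P5 = 0x4C

P0: S = E(K, 0xD0) = 0x28; 0x9C ⊕ 0x28 = 0xB4.
P1: S = E(K, 0x28) = 0xCB; 0x3B ⊕ 0xCB = 0xF0.
P2: S = E(K, 0xCB) = 0x44; 0x6A ⊕ 0x44 = 0x2E.
P3: S = E(K, 0x44) = 0x7A; 0x49 ⊕ 0x7A = 0x33.
P4: S = E(K, 0x7A) = 0x82; 0xE5 ⊕ 0x82 = 0x67.
P5: S = E(K, 0x82) = 0x61; 0x2D ⊕ 0x61 = 0x4C.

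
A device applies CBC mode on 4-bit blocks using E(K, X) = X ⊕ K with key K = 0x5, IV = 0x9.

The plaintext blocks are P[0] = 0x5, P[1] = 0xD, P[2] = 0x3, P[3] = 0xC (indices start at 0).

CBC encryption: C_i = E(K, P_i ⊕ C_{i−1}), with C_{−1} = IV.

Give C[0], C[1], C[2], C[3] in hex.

C[0]: P[0] ⊕ 0x9 = 0xC; E(K, 0xC) = 0x9.
C[1]: P[1] ⊕ 0x9 = 0x4; E(K, 0x4) = 0x1.
C[2]: P[2] ⊕ 0x1 = 0x2; E(K, 0x2) = 0x7.
C[3]: P[3] ⊕ 0x7 = 0xB; E(K, 0xB) = 0xE.

C[0] = 0x9, C[1] = 0x1, C[2] = 0x7, C[3] = 0xE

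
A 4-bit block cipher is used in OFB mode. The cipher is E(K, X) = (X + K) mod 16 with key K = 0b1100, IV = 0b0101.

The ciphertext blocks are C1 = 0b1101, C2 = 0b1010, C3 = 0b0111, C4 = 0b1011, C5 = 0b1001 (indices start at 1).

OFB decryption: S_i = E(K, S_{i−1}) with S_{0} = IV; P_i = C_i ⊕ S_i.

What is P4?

P1: S = E(K, 0b0101) = 0b0001; 0b1101 ⊕ 0b0001 = 0b1100.
P2: S = E(K, 0b0001) = 0b1101; 0b1010 ⊕ 0b1101 = 0b0111.
P3: S = E(K, 0b1101) = 0b1001; 0b0111 ⊕ 0b1001 = 0b1110.
P4: S = E(K, 0b1001) = 0b0101; 0b1011 ⊕ 0b0101 = 0b1110.

P4 = 0b1110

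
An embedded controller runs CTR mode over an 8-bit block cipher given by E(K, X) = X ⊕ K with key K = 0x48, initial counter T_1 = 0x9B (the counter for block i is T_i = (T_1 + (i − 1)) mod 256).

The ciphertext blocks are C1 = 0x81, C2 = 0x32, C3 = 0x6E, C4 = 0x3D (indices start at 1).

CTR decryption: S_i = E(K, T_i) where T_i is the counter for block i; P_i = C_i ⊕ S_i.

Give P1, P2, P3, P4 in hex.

P1: T = 0x9B, S = E(K, T) = 0xD3; 0x81 ⊕ 0xD3 = 0x52.
P2: T = 0x9C, S = E(K, T) = 0xD4; 0x32 ⊕ 0xD4 = 0xE6.
P3: T = 0x9D, S = E(K, T) = 0xD5; 0x6E ⊕ 0xD5 = 0xBB.
P4: T = 0x9E, S = E(K, T) = 0xD6; 0x3D ⊕ 0xD6 = 0xEB.

P1 = 0x52, P2 = 0xE6, P3 = 0xBB, P4 = 0xEB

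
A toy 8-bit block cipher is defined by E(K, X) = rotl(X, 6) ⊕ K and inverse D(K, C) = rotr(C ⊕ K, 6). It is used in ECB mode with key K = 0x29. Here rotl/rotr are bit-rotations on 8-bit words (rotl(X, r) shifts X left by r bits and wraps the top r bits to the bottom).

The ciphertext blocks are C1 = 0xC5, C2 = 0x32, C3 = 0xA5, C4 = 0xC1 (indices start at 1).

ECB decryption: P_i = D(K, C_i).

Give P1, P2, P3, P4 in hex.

P1: D(K, 0xC5) = 0xB3.
P2: D(K, 0x32) = 0x6C.
P3: D(K, 0xA5) = 0x32.
P4: D(K, 0xC1) = 0xA3.

P1 = 0xB3, P2 = 0x6C, P3 = 0x32, P4 = 0xA3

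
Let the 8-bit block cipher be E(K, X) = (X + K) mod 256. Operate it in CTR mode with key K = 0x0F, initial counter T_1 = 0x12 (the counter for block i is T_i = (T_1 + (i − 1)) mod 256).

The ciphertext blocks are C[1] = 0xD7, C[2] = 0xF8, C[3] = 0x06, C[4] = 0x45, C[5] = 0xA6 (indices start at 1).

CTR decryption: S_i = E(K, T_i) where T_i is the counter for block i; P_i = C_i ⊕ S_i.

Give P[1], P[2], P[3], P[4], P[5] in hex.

P[1]: T = 0x12, S = E(K, T) = 0x21; 0xD7 ⊕ 0x21 = 0xF6.
P[2]: T = 0x13, S = E(K, T) = 0x22; 0xF8 ⊕ 0x22 = 0xDA.
P[3]: T = 0x14, S = E(K, T) = 0x23; 0x06 ⊕ 0x23 = 0x25.
P[4]: T = 0x15, S = E(K, T) = 0x24; 0x45 ⊕ 0x24 = 0x61.
P[5]: T = 0x16, S = E(K, T) = 0x25; 0xA6 ⊕ 0x25 = 0x83.

P[1] = 0xF6, P[2] = 0xDA, P[3] = 0x25, P[4] = 0x61, P[5] = 0x83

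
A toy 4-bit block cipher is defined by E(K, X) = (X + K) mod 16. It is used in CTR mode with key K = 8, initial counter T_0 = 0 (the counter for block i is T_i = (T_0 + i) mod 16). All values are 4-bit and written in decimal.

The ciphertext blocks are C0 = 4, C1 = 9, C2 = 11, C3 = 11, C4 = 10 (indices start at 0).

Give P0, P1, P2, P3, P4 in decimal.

P0 = 12, P1 = 0, P2 = 1, P3 = 0, P4 = 6

CTR decryption: S_i = E(K, T_i) where T_i is the counter for block i; P_i = C_i ⊕ S_i.
P0: T = 0, S = E(K, T) = 8; 4 ⊕ 8 = 12.
P1: T = 1, S = E(K, T) = 9; 9 ⊕ 9 = 0.
P2: T = 2, S = E(K, T) = 10; 11 ⊕ 10 = 1.
P3: T = 3, S = E(K, T) = 11; 11 ⊕ 11 = 0.
P4: T = 4, S = E(K, T) = 12; 10 ⊕ 12 = 6.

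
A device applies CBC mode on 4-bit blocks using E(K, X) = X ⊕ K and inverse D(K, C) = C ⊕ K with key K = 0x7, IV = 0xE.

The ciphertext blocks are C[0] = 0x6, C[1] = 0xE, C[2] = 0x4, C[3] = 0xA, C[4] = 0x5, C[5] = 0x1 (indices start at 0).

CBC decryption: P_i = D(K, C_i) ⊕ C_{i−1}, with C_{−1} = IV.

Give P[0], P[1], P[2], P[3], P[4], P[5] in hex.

P[0]: D(K, 0x6) = 0x1; 0x1 ⊕ 0xE = 0xF.
P[1]: D(K, 0xE) = 0x9; 0x9 ⊕ 0x6 = 0xF.
P[2]: D(K, 0x4) = 0x3; 0x3 ⊕ 0xE = 0xD.
P[3]: D(K, 0xA) = 0xD; 0xD ⊕ 0x4 = 0x9.
P[4]: D(K, 0x5) = 0x2; 0x2 ⊕ 0xA = 0x8.
P[5]: D(K, 0x1) = 0x6; 0x6 ⊕ 0x5 = 0x3.

P[0] = 0xF, P[1] = 0xF, P[2] = 0xD, P[3] = 0x9, P[4] = 0x8, P[5] = 0x3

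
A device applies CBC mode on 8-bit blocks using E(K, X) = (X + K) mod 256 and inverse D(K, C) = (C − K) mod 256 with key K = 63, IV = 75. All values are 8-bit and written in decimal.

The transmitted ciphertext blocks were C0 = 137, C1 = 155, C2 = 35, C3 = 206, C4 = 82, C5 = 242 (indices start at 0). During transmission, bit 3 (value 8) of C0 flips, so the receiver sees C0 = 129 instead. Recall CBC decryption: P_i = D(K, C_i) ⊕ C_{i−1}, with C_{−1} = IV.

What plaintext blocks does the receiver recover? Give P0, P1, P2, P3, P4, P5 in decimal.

P0 = 9, P1 = 221, P2 = 127, P3 = 172, P4 = 221, P5 = 225

Only C0 changed, to 129. In CBC, a change in C_i garbles P_i and flips the same bit in P_{i+1}. Decrypting the received ciphertext:
P0: D(K, 129) = 66; 66 ⊕ 75 = 9.
P1: D(K, 155) = 92; 92 ⊕ 129 = 221.
P2: D(K, 35) = 228; 228 ⊕ 155 = 127.
P3: D(K, 206) = 143; 143 ⊕ 35 = 172.
P4: D(K, 82) = 19; 19 ⊕ 206 = 221.
P5: D(K, 242) = 179; 179 ⊕ 82 = 225.
Blocks that differ from the original plaintext: P0, P1.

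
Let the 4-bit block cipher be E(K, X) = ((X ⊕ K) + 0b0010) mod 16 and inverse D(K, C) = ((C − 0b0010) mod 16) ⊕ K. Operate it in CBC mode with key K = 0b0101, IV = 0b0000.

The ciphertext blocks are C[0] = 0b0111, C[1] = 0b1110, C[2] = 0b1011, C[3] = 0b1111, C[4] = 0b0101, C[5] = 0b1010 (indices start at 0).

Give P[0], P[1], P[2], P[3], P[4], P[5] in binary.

CBC decryption: P_i = D(K, C_i) ⊕ C_{i−1}, with C_{−1} = IV.
P[0]: D(K, 0b0111) = 0b0000; 0b0000 ⊕ 0b0000 = 0b0000.
P[1]: D(K, 0b1110) = 0b1001; 0b1001 ⊕ 0b0111 = 0b1110.
P[2]: D(K, 0b1011) = 0b1100; 0b1100 ⊕ 0b1110 = 0b0010.
P[3]: D(K, 0b1111) = 0b1000; 0b1000 ⊕ 0b1011 = 0b0011.
P[4]: D(K, 0b0101) = 0b0110; 0b0110 ⊕ 0b1111 = 0b1001.
P[5]: D(K, 0b1010) = 0b1101; 0b1101 ⊕ 0b0101 = 0b1000.

P[0] = 0b0000, P[1] = 0b1110, P[2] = 0b0010, P[3] = 0b0011, P[4] = 0b1001, P[5] = 0b1000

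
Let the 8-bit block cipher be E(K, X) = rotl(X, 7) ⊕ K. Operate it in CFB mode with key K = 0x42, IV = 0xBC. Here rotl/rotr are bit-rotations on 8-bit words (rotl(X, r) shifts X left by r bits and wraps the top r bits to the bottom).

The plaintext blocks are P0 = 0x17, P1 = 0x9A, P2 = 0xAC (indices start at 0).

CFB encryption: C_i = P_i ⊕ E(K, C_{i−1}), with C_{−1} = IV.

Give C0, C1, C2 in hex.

C0 = 0x0B, C1 = 0x5D, C2 = 0x40

C0: E(K, 0xBC) = 0x1C; 0x17 ⊕ 0x1C = 0x0B.
C1: E(K, 0x0B) = 0xC7; 0x9A ⊕ 0xC7 = 0x5D.
C2: E(K, 0x5D) = 0xEC; 0xAC ⊕ 0xEC = 0x40.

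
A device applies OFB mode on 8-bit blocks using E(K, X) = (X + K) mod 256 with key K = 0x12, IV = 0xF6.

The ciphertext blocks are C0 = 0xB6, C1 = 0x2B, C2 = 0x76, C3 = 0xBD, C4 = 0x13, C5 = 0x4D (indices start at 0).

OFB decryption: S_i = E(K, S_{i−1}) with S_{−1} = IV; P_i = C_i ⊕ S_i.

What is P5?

P5 = 0x2F

P0: S = E(K, 0xF6) = 0x08; 0xB6 ⊕ 0x08 = 0xBE.
P1: S = E(K, 0x08) = 0x1A; 0x2B ⊕ 0x1A = 0x31.
P2: S = E(K, 0x1A) = 0x2C; 0x76 ⊕ 0x2C = 0x5A.
P3: S = E(K, 0x2C) = 0x3E; 0xBD ⊕ 0x3E = 0x83.
P4: S = E(K, 0x3E) = 0x50; 0x13 ⊕ 0x50 = 0x43.
P5: S = E(K, 0x50) = 0x62; 0x4D ⊕ 0x62 = 0x2F.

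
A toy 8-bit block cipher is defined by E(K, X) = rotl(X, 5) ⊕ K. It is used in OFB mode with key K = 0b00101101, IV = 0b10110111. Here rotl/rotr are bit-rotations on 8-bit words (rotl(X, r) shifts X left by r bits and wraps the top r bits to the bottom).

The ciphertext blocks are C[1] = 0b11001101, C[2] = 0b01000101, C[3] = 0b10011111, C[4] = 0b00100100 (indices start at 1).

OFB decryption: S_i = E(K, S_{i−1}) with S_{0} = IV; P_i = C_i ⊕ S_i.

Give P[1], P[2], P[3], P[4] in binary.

P[1]: S = E(K, 0b10110111) = 0b11011011; 0b11001101 ⊕ 0b11011011 = 0b00010110.
P[2]: S = E(K, 0b11011011) = 0b01010110; 0b01000101 ⊕ 0b01010110 = 0b00010011.
P[3]: S = E(K, 0b01010110) = 0b11100111; 0b10011111 ⊕ 0b11100111 = 0b01111000.
P[4]: S = E(K, 0b11100111) = 0b11010001; 0b00100100 ⊕ 0b11010001 = 0b11110101.

P[1] = 0b00010110, P[2] = 0b00010011, P[3] = 0b01111000, P[4] = 0b11110101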